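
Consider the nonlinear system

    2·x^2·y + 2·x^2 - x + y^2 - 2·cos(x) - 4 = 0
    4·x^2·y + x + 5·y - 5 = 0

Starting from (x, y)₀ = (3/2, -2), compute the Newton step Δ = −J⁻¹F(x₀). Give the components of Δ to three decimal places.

(-1.199, 0.280)

At (3/2, -2): F = (-6.14147, -31.500).
Jacobian J = [[4·x·y + 4·x + 2·sin(x) - 1, 2·x^2 + 2·y], [8·x·y + 1, 4·x^2 + 5]].
At the point, J = [[-5.00501, 0.500], [-23.000, 14.000]] (det J = -58.57014).
Solving J·Δ = −F gives Δ = (-1.199, 0.280).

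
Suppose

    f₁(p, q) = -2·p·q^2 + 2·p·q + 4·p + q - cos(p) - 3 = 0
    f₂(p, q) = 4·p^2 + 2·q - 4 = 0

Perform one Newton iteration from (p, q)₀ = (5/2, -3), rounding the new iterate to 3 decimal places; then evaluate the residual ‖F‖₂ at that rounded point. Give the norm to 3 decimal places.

17.105

At (5/2, -3): F = (-55.19886, 15.000).
Jacobian J = [[-2·q^2 + 2·q + sin(p) + 4, -4·p·q + 2·p + 1], [8·p, 2]].
At the point, J = [[-19.40153, 36.000], [20.000, 2.000]] (det J = -758.80306).
Solving J·Δ = −F gives Δ = (-0.857, 1.071).
Then the next iterate is (p, q)₁ = (1.643, -1.929).
Re-evaluating at (1.643, -1.929): F = (-16.85089, 2.93980), so ‖F‖₂ = 17.105.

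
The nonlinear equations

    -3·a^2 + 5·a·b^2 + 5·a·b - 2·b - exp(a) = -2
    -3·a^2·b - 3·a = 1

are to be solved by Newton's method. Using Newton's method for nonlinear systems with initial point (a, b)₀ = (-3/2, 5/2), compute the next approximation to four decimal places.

At (-3/2, 5/2): F = (-75.598130, -13.3750).
Jacobian J = [[-6·a + 5·b^2 + 5·b - exp(a), 10·a·b + 5·a - 2], [-6·a·b - 3, -3·a^2]].
At the point, J = [[52.526870, -47.0000], [19.5000, -6.7500]] (det J = 561.943629).
Solving J·Δ = −F gives Δ = (0.2106, -1.3731).
Then the next iterate is (a, b)₁ = (-1.2894, 1.1269).

(-1.2894, 1.1269)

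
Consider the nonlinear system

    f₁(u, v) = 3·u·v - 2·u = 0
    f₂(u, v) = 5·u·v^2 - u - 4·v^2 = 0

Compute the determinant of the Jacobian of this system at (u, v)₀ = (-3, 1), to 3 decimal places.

-2.000

J = [[3·v - 2, 3·u], [5·v^2 - 1, 10·u·v - 8·v]].
At the point, J = [[1.000, -9.000], [4.000, -38.000]].
det J = -2.000.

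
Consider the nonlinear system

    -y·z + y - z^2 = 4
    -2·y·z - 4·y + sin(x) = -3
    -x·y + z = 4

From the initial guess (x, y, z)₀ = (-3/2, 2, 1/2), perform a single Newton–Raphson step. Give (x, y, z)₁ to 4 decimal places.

(-2.8445, 1.3366, -0.6939)

At (-3/2, 2, 1/2): F = (-3.2500, -7.997495, -0.5000).
Jacobian J = [[0, -z + 1, -y - 2·z], [cos(x), -2·z - 4, -2·y], [-y, -x, 1]].
At the point, J = [[0.0000, 0.5000, -3.0000], [0.070737, -5.0000, -4.0000], [-2.0000, 1.5000, 1.0000]] (det J = 33.646314).
Solving J·Δ = −F gives Δ = (-1.3445, -0.6634, -1.1939).
Then the next iterate is (x, y, z)₁ = (-2.8445, 1.3366, -0.6939).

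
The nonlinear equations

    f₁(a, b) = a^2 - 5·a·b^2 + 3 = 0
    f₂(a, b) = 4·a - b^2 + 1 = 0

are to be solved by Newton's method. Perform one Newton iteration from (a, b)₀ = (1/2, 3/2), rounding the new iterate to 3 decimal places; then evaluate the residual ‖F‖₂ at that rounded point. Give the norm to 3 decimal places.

0.049

At (1/2, 3/2): F = (-2.375, 0.750).
Jacobian J = [[2·a - 5·b^2, -10·a·b], [4, -2·b]].
At the point, J = [[-10.250, -7.500], [4.000, -3.000]] (det J = 60.750).
Solving J·Δ = −F gives Δ = (-0.210, -0.030).
Then the next iterate is (a, b)₁ = (0.290, 1.470).
Re-evaluating at (0.290, 1.470): F = (-0.04920, -0.00090), so ‖F‖₂ = 0.049.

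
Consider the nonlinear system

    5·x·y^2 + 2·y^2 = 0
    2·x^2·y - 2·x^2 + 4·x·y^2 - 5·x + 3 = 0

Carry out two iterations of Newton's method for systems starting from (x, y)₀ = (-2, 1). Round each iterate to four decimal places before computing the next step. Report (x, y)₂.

At (-2, 1): F = (-8.0000, 5.0000).
Jacobian J = [[5·y^2, 10·x·y + 4·y], [4·x·y - 4·x + 4·y^2 - 5, 2·x^2 + 8·x·y]].
At the point, J = [[5.0000, -16.0000], [-1.0000, -8.0000]] (det J = -56.0000).
Solving J·Δ = −F gives Δ = (2.5714, 0.3036).
Then the next iterate is (x, y)₁ = (0.5714, 1.3036).
Round to (0.5714, 1.3036) and repeat: F = (8.253854, 4.225336), J = [[8.496865, 12.663170], [2.4914, 6.612012]].
Δ = (-0.0434, -0.6227), so (x, y)₂ = (0.5280, 0.6809).

(0.5280, 0.6809)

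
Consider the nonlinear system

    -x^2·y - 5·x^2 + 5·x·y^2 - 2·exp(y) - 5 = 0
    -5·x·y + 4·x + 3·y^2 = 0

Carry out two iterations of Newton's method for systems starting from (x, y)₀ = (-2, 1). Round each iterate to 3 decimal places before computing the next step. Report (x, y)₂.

At (-2, 1): F = (-44.43656, 5.000).
Jacobian J = [[-2·x·y - 10·x + 5·y^2, -x^2 + 10·x·y - 2·exp(y)], [-5·y + 4, -5·x + 6·y]].
At the point, J = [[29.000, -29.43656], [-1.000, 16.000]] (det J = 434.56344).
Solving J·Δ = −F gives Δ = (1.297, -0.231).
Then the next iterate is (x, y)₁ = (-0.703, 0.769).
Round to (-0.703, 0.769) and repeat: F = (-14.24494, 1.66512), J = [[11.06802, -10.21549], [0.155, 8.129]].
Δ = (1.079, -0.225), so (x, y)₂ = (0.376, 0.544).

(0.376, 0.544)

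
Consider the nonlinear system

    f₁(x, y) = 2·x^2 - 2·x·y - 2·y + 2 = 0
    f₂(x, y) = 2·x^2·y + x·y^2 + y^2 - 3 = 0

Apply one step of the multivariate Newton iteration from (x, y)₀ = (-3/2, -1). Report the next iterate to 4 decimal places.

At (-3/2, -1): F = (5.5000, -8.0000).
Jacobian J = [[4·x - 2·y, -2·x - 2], [4·x·y + y^2, 2·x^2 + 2·x·y + 2·y]].
At the point, J = [[-4.0000, 1.0000], [7.0000, 5.5000]] (det J = -29.0000).
Solving J·Δ = −F gives Δ = (1.3190, -0.2241).
Then the next iterate is (x, y)₁ = (-0.1810, -1.2241).

(-0.1810, -1.2241)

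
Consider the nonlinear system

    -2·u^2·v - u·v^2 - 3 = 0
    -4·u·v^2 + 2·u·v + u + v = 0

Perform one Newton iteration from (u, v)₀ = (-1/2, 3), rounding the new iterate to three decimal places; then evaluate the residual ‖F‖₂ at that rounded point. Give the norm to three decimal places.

48.555

At (-1/2, 3): F = (0.000, 17.500).
Jacobian J = [[-4·u·v - v^2, -2·u^2 - 2·u·v], [-4·v^2 + 2·v + 1, -8·u·v + 2·u + 1]].
At the point, J = [[-3.000, 2.500], [-29.000, 12.000]] (det J = 36.500).
Solving J·Δ = −F gives Δ = (1.199, 1.438).
Then the next iterate is (u, v)₁ = (0.699, 4.438).
Re-evaluating at (0.699, 4.438): F = (-21.10422, -43.72826), so ‖F‖₂ = 48.555.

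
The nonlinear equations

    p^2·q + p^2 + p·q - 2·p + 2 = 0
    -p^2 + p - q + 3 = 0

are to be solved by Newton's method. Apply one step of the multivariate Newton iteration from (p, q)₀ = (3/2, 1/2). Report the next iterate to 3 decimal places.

(3.653, -2.056)

At (3/2, 1/2): F = (3.125, 1.750).
Jacobian J = [[2·p·q + 2·p + q - 2, p^2 + p], [-2·p + 1, -1]].
At the point, J = [[3.000, 3.750], [-2.000, -1.000]] (det J = 4.500).
Solving J·Δ = −F gives Δ = (2.153, -2.556).
Then the next iterate is (p, q)₁ = (3.653, -2.056).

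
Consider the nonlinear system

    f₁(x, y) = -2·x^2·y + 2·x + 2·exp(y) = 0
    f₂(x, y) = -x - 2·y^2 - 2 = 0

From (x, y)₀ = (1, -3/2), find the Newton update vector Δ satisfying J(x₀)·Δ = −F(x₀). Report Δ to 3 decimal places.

(-0.453, 1.175)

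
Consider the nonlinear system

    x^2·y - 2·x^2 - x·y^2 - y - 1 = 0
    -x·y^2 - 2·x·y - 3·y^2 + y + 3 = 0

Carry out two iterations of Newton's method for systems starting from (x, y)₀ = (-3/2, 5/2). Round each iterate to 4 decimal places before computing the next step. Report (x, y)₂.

(-0.8500, 1.9405)

At (-3/2, 5/2): F = (7.0000, 3.6250).
Jacobian J = [[2·x·y - 4·x - y^2, x^2 - 2·x·y - 1], [-y^2 - 2·y, -2·x·y - 2·x - 6·y + 1]].
At the point, J = [[-7.7500, 8.7500], [-11.2500, -3.5000]] (det J = 125.5625).
Solving J·Δ = −F gives Δ = (0.4477, -0.4034).
Then the next iterate is (x, y)₁ = (-1.0523, 2.0966).
Round to (-1.0523, 2.0966) and repeat: F = (1.635997, 0.947538), J = [[-4.599036, 4.519840], [-8.588932, -5.062496]].
Δ = (0.2023, -0.1561), so (x, y)₂ = (-0.8500, 1.9405).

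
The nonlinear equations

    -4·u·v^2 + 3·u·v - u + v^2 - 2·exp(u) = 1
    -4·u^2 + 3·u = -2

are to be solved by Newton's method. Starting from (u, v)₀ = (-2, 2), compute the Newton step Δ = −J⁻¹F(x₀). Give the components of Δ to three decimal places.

(1.053, -0.429)

At (-2, 2): F = (24.72933, -20.000).
Jacobian J = [[-4·v^2 + 3·v - 2·exp(u) - 1, -8·u·v + 3·u + 2·v], [-8·u + 3, 0]].
At the point, J = [[-11.27067, 30.000], [19.000, 0.000]] (det J = -570.000).
Solving J·Δ = −F gives Δ = (1.053, -0.429).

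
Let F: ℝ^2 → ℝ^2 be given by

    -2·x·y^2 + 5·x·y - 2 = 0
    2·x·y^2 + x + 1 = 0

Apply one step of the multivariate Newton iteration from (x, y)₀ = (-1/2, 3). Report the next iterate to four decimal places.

(0.1753, 3.7216)

At (-1/2, 3): F = (-0.5000, -8.5000).
Jacobian J = [[-2·y^2 + 5·y, -4·x·y + 5·x], [2·y^2 + 1, 4·x·y]].
At the point, J = [[-3.0000, 3.5000], [19.0000, -6.0000]] (det J = -48.5000).
Solving J·Δ = −F gives Δ = (0.6753, 0.7216).
Then the next iterate is (x, y)₁ = (0.1753, 3.7216).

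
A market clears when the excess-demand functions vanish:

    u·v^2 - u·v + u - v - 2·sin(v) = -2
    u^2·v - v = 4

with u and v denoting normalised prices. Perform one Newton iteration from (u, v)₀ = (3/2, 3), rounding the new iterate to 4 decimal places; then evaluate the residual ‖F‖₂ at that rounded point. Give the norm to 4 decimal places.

At (3/2, 3): F = (9.217760, -0.2500).
Jacobian J = [[v^2 - v + 1, 2·u·v - u - 2·cos(v) - 1], [2·u·v, u^2 - 1]].
At the point, J = [[7.0000, 8.479985], [9.0000, 1.2500]] (det J = -67.569865).
Solving J·Δ = −F gives Δ = (0.2019, -1.2537).
Then the next iterate is (u, v)₁ = (1.7019, 1.7463).
Re-evaluating at (1.7019, 1.7463): F = (2.204347, -0.688206), so ‖F‖₂ = 2.3093.

2.3093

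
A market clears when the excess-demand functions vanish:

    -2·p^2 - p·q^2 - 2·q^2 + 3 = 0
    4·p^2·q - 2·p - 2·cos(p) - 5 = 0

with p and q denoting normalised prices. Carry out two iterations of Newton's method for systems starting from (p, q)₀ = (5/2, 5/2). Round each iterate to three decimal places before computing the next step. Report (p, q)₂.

At (5/2, 5/2): F = (-37.625, 54.10229).
Jacobian J = [[-4·p - q^2, -2·p·q - 4·q], [8·p·q + 2·sin(p) - 2, 4·p^2]].
At the point, J = [[-16.250, -22.500], [49.19694, 25.000]] (det J = 700.68125).
Solving J·Δ = −F gives Δ = (-0.395, -1.387).
Then the next iterate is (p, q)₁ = (2.105, 1.113).
Round to (2.105, 1.113) and repeat: F = (-10.94720, 11.53523), J = [[-9.65877, -9.13773], [18.46427, 17.72410]].
Δ = (-35.858, 36.705), so (p, q)₂ = (-33.753, 37.818).

(-33.753, 37.818)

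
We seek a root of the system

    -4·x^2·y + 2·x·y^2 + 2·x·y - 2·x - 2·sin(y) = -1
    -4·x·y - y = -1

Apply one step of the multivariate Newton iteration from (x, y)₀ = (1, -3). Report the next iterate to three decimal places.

(3.947, 7.272)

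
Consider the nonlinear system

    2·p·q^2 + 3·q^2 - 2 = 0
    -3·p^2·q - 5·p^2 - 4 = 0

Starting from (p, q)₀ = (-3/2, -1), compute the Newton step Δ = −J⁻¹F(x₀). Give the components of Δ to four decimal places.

(1.0000, -0.3704)

At (-3/2, -1): F = (-2.0000, -8.5000).
Jacobian J = [[2·q^2, 4·p·q + 6·q], [-6·p·q - 10·p, -3·p^2]].
At the point, J = [[2.0000, 0.0000], [6.0000, -6.7500]] (det J = -13.5000).
Solving J·Δ = −F gives Δ = (1.0000, -0.3704).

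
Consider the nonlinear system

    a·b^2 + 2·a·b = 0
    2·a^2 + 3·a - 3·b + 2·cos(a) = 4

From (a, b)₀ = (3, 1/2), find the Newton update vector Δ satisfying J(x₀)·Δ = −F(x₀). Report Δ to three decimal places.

(-1.372, -0.226)

At (3, 1/2): F = (3.750, 19.52002).
Jacobian J = [[b^2 + 2·b, 2·a·b + 2·a], [4·a - 2·sin(a) + 3, -3]].
At the point, J = [[1.250, 9.000], [14.71776, -3.000]] (det J = -136.20984).
Solving J·Δ = −F gives Δ = (-1.372, -0.226).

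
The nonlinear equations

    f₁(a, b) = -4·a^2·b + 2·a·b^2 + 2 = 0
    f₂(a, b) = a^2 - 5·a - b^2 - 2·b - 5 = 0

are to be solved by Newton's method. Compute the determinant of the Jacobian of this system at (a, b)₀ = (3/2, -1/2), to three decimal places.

-30.500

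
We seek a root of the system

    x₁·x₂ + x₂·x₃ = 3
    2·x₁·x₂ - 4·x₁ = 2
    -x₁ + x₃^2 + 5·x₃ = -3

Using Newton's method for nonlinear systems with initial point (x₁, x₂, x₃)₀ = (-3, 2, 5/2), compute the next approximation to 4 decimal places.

At (-3, 2, 5/2): F = (-4.0000, -2.0000, 24.7500).
Jacobian J = [[x₂, x₁ + x₃, x₂], [2·x₂ - 4, 2·x₁, 0], [-1, 0, 2·x₃ + 5]].
At the point, J = [[2.0000, -0.5000, 2.0000], [0.0000, -6.0000, 0.0000], [-1.0000, 0.0000, 10.0000]] (det J = -132.0000).
Solving J·Δ = −F gives Δ = (3.9924, -0.3333, -2.0758).
Then the next iterate is (x₁, x₂, x₃)₁ = (0.9924, 1.6667, 0.4242).

(0.9924, 1.6667, 0.4242)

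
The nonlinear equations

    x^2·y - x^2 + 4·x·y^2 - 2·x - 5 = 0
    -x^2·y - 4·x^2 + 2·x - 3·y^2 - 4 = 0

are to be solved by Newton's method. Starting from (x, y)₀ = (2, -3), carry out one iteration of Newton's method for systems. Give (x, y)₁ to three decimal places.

(6.305, -0.171)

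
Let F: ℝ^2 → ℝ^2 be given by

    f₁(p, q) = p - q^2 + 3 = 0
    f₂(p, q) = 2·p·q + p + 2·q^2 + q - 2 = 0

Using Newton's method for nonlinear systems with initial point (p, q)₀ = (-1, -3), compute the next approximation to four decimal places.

At (-1, -3): F = (-7.0000, 18.0000).
Jacobian J = [[1, -2·q], [2·q + 1, 2·p + 4·q + 1]].
At the point, J = [[1.0000, 6.0000], [-5.0000, -13.0000]] (det J = 17.0000).
Solving J·Δ = −F gives Δ = (1.0000, 1.0000).
Then the next iterate is (p, q)₁ = (0.0000, -2.0000).

(0.0000, -2.0000)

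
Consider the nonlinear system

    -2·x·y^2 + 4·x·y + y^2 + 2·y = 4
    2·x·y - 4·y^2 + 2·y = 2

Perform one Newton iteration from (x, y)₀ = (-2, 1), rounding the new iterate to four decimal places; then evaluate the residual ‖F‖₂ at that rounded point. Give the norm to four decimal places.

1.4392

At (-2, 1): F = (-5.0000, -8.0000).
Jacobian J = [[-2·y^2 + 4·y, -4·x·y + 4·x + 2·y + 2], [2·y, 2·x - 8·y + 2]].
At the point, J = [[2.0000, 4.0000], [2.0000, -10.0000]] (det J = -28.0000).
Solving J·Δ = −F gives Δ = (2.9286, -0.2143).
Then the next iterate is (x, y)₁ = (0.9286, 0.7857).
Re-evaluating at (0.9286, 0.7857): F = (-0.039366, -1.438696), so ‖F‖₂ = 1.4392.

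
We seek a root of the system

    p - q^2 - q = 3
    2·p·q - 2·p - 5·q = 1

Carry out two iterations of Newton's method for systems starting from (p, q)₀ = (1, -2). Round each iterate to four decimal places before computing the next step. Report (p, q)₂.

At (1, -2): F = (-4.0000, 3.0000).
Jacobian J = [[1, -2·q - 1], [2·q - 2, 2·p - 5]].
At the point, J = [[1.0000, 3.0000], [-6.0000, -3.0000]] (det J = 15.0000).
Solving J·Δ = −F gives Δ = (-0.2000, 1.4000).
Then the next iterate is (p, q)₁ = (0.8000, -0.6000).
Round to (0.8000, -0.6000) and repeat: F = (-1.9600, -0.5600), J = [[1.0000, 0.2000], [-3.2000, -3.4000]].
Δ = (2.4551, -2.4754), so (p, q)₂ = (3.2551, -3.0754).

(3.2551, -3.0754)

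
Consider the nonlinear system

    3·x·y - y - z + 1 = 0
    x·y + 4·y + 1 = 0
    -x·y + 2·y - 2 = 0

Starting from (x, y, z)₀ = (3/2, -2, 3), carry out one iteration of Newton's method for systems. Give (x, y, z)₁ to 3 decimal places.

(2.458, 0.167, -4.167)

At (3/2, -2, 3): F = (-9.000, -10.000, -3.000).
Jacobian J = [[3·y, 3·x - 1, -1], [y, x + 4, 0], [-y, -x + 2, 0]].
At the point, J = [[-6.000, 3.500, -1.000], [-2.000, 5.500, 0.000], [2.000, 0.500, 0.000]] (det J = 12.000).
Solving J·Δ = −F gives Δ = (0.958, 2.167, -7.167).
Then the next iterate is (x, y, z)₁ = (2.458, 0.167, -4.167).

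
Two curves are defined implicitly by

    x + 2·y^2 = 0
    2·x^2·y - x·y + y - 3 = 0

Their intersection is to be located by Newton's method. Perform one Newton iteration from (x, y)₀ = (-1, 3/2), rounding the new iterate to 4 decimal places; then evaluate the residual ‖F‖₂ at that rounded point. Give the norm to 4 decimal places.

0.7573

At (-1, 3/2): F = (3.5000, 3.0000).
Jacobian J = [[1, 4·y], [4·x·y - y, 2·x^2 - x + 1]].
At the point, J = [[1.0000, 6.0000], [-7.5000, 4.0000]] (det J = 49.0000).
Solving J·Δ = −F gives Δ = (0.0816, -0.5969).
Then the next iterate is (x, y)₁ = (-0.9184, 0.9031).
Re-evaluating at (-0.9184, 0.9031): F = (0.712779, 0.255962), so ‖F‖₂ = 0.7573.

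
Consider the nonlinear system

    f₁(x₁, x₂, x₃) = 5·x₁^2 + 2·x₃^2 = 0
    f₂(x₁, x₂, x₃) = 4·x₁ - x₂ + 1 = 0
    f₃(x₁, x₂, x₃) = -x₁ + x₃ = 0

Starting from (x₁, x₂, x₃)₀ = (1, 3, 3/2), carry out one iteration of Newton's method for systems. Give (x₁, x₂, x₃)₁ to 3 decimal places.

(0.594, 3.375, 0.594)

At (1, 3, 3/2): F = (9.500, 2.000, 0.500).
Jacobian J = [[10·x₁, 0, 4·x₃], [4, -1, 0], [-1, 0, 1]].
At the point, J = [[10.000, 0.000, 6.000], [4.000, -1.000, 0.000], [-1.000, 0.000, 1.000]] (det J = -16.000).
Solving J·Δ = −F gives Δ = (-0.406, 0.375, -0.906).
Then the next iterate is (x₁, x₂, x₃)₁ = (0.594, 3.375, 0.594).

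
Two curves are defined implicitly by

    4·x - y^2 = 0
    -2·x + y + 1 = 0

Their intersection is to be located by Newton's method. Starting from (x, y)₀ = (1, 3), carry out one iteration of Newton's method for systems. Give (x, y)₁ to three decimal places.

(1.875, 2.750)

At (1, 3): F = (-5.000, 2.000).
Jacobian J = [[4, -2·y], [-2, 1]].
At the point, J = [[4.000, -6.000], [-2.000, 1.000]] (det J = -8.000).
Solving J·Δ = −F gives Δ = (0.875, -0.250).
Then the next iterate is (x, y)₁ = (1.875, 2.750).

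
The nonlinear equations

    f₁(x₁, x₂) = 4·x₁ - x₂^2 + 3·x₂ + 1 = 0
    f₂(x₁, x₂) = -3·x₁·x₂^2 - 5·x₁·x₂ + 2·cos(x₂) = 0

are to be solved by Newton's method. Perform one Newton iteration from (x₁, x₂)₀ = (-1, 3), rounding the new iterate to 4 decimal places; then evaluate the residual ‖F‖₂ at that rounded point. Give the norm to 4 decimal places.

At (-1, 3): F = (-3.0000, 40.020015).
Jacobian J = [[4, -2·x₂ + 3], [-3·x₂^2 - 5·x₂, -6·x₁·x₂ - 5·x₁ - 2·sin(x₂)]].
At the point, J = [[4.0000, -3.0000], [-42.0000, 22.717760]] (det J = -35.128960).
Solving J·Δ = −F gives Δ = (1.4776, 0.9701).
Then the next iterate is (x₁, x₂)₁ = (0.4776, 3.9701).
Re-evaluating at (0.4776, 3.9701): F = (-0.940994, -33.415907), so ‖F‖₂ = 33.4292.

33.4292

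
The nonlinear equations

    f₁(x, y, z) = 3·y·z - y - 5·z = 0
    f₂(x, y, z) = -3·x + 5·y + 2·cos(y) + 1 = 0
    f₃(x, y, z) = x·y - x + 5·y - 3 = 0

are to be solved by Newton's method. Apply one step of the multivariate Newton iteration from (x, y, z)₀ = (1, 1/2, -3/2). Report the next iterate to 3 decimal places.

(2.100, 0.758, -0.549)

At (1, 1/2, -3/2): F = (4.750, 2.25517, -1.000).
Jacobian J = [[0, 3·z - 1, 3·y - 5], [-3, -2·sin(y) + 5, 0], [y - 1, x + 5, 0]].
At the point, J = [[0.000, -5.500, -3.500], [-3.000, 4.04115, 0.000], [-0.500, 6.000, 0.000]] (det J = 55.92799).
Solving J·Δ = −F gives Δ = (1.100, 0.258, 0.951).
Then the next iterate is (x, y, z)₁ = (2.100, 0.758, -0.549).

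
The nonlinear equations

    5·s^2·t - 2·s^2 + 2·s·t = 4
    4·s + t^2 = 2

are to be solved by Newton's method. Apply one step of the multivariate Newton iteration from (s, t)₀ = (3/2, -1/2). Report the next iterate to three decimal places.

(0.443, -0.479)

At (3/2, -1/2): F = (-15.625, 4.250).
Jacobian J = [[10·s·t - 4·s + 2·t, 5·s^2 + 2·s], [4, 2·t]].
At the point, J = [[-14.500, 14.250], [4.000, -1.000]] (det J = -42.500).
Solving J·Δ = −F gives Δ = (-1.057, 0.021).
Then the next iterate is (s, t)₁ = (0.443, -0.479).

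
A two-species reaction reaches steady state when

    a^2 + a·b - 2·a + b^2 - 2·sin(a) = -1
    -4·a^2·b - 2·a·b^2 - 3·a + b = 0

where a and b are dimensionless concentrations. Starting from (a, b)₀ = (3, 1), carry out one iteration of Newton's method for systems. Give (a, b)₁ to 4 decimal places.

(2.3842, 0.3162)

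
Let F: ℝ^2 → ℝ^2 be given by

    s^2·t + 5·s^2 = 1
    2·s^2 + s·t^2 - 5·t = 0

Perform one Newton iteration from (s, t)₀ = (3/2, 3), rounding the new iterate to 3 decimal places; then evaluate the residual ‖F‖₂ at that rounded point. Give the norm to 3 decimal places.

At (3/2, 3): F = (17.000, 3.000).
Jacobian J = [[2·s·t + 10·s, s^2], [4·s + t^2, 2·s·t - 5]].
At the point, J = [[24.000, 2.250], [15.000, 4.000]] (det J = 62.250).
Solving J·Δ = −F gives Δ = (-0.984, 2.940).
Then the next iterate is (s, t)₁ = (0.516, 5.940).
Re-evaluating at (0.516, 5.940): F = (1.91284, -10.96115), so ‖F‖₂ = 11.127.

11.127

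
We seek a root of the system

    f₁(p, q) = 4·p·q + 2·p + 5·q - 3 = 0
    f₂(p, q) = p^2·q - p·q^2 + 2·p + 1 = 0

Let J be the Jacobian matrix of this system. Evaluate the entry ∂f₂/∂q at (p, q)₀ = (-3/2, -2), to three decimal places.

-3.750

∂f₂/∂q = p^2 - 2·p·q.
At (-3/2, -2) this is -3.750.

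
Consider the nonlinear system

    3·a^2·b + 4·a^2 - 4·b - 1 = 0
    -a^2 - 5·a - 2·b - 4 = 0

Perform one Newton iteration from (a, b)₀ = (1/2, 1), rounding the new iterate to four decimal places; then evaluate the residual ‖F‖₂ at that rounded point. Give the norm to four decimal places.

At (1/2, 1): F = (-3.2500, -8.7500).
Jacobian J = [[6·a·b + 8·a, 3·a^2 - 4], [-2·a - 5, -2]].
At the point, J = [[7.0000, -3.2500], [-6.0000, -2.0000]] (det J = -33.5000).
Solving J·Δ = −F gives Δ = (-0.6549, -2.4104).
Then the next iterate is (a, b)₁ = (-0.1549, -1.4104).
Re-evaluating at (-0.1549, -1.4104): F = (4.636053, -0.428694), so ‖F‖₂ = 4.6558.

4.6558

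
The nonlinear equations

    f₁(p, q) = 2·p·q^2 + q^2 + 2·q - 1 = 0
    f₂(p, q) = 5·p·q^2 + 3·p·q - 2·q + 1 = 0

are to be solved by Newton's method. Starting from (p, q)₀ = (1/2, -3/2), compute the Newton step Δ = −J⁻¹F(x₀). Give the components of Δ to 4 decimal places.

(2.8333, 3.3125)

At (1/2, -3/2): F = (0.5000, 7.3750).
Jacobian J = [[2·q^2, 4·p·q + 2·q + 2], [5·q^2 + 3·q, 10·p·q + 3·p - 2]].
At the point, J = [[4.5000, -4.0000], [6.7500, -8.0000]] (det J = -9.0000).
Solving J·Δ = −F gives Δ = (2.8333, 3.3125).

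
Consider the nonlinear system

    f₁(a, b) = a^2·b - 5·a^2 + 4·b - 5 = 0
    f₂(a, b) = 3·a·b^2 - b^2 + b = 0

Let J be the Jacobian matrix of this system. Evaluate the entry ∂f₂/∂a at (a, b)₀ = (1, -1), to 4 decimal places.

3.0000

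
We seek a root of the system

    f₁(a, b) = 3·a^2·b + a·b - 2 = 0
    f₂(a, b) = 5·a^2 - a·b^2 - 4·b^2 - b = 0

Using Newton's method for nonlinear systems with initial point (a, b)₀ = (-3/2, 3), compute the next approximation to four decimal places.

At (-3/2, 3): F = (13.7500, -14.2500).
Jacobian J = [[6·a·b + b, 3·a^2 + a], [10·a - b^2, -2·a·b - 8·b - 1]].
At the point, J = [[-24.0000, 5.2500], [-24.0000, -16.0000]] (det J = 510.0000).
Solving J·Δ = −F gives Δ = (0.2847, -1.3176).
Then the next iterate is (a, b)₁ = (-1.2153, 1.6824).

(-1.2153, 1.6824)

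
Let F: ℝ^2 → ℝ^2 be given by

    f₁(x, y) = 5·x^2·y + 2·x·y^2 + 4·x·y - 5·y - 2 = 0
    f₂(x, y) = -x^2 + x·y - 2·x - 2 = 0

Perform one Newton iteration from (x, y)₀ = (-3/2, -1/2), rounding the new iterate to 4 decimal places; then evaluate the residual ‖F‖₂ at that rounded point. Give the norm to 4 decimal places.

At (-3/2, -1/2): F = (-2.8750, -0.5000).
Jacobian J = [[10·x·y + 2·y^2 + 4·y, 5·x^2 + 4·x·y + 4·x - 5], [-2·x + y - 2, x]].
At the point, J = [[6.0000, 3.2500], [0.5000, -1.5000]] (det J = -10.6250).
Solving J·Δ = −F gives Δ = (0.5588, -0.1471).
Then the next iterate is (x, y)₁ = (-0.9412, -0.6471).
Re-evaluating at (-0.9412, -0.6471): F = (0.017277, -0.394407), so ‖F‖₂ = 0.3948.

0.3948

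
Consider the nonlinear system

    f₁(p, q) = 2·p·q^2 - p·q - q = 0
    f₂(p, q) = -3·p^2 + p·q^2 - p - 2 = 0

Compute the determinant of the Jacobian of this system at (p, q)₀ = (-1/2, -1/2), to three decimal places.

-0.625

J = [[2·q^2 - q, 4·p·q - p - 1], [-6·p + q^2 - 1, 2·p·q]].
At the point, J = [[1.000, 0.500], [2.250, 0.500]].
det J = -0.625.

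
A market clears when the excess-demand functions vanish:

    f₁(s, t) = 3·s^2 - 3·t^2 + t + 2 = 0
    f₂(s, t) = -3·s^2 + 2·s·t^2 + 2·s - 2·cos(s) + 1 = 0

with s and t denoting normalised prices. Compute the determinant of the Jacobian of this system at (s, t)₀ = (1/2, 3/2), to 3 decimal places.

44.671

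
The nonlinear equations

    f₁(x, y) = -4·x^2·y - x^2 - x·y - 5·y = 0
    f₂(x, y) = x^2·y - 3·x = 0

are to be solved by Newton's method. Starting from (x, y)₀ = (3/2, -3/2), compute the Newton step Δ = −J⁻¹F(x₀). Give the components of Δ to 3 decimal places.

At (3/2, -3/2): F = (21.000, -7.875).
Jacobian J = [[-8·x·y - 2·x - y, -4·x^2 - x - 5], [2·x·y - 3, x^2]].
At the point, J = [[16.500, -15.500], [-7.500, 2.250]] (det J = -79.125).
Solving J·Δ = −F gives Δ = (-0.945, 0.348).

(-0.945, 0.348)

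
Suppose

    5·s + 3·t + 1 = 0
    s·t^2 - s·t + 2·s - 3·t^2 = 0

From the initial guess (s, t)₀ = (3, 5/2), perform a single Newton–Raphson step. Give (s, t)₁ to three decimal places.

At (3, 5/2): F = (23.500, -1.500).
Jacobian J = [[5, 3], [t^2 - t + 2, 2·s·t - s - 6·t]].
At the point, J = [[5.000, 3.000], [5.750, -3.000]] (det J = -32.250).
Solving J·Δ = −F gives Δ = (-2.047, -4.422).
Then the next iterate is (s, t)₁ = (0.953, -1.922).

(0.953, -1.922)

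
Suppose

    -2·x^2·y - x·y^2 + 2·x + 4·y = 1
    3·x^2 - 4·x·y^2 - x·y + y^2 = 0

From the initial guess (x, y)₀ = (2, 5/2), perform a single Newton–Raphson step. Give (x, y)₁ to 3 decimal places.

At (2, 5/2): F = (-19.500, -36.750).
Jacobian J = [[-4·x·y - y^2 + 2, -2·x^2 - 2·x·y + 4], [6·x - 4·y^2 - y, -8·x·y - x + 2·y]].
At the point, J = [[-24.250, -14.000], [-15.500, -37.000]] (det J = 680.250).
Solving J·Δ = −F gives Δ = (-0.304, -0.866).
Then the next iterate is (x, y)₁ = (1.696, 1.634).

(1.696, 1.634)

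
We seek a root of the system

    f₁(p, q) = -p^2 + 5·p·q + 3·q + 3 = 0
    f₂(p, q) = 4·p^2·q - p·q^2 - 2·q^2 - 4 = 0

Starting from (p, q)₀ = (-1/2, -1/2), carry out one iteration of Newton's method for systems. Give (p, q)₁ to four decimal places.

(1.3784, 0.1351)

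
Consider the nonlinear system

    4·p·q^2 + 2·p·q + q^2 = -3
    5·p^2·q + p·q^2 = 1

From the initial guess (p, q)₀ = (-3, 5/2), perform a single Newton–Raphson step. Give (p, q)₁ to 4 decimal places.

At (-3, 5/2): F = (-80.7500, 92.7500).
Jacobian J = [[4·q^2 + 2·q, 8·p·q + 2·p + 2·q], [10·p·q + q^2, 5·p^2 + 2·p·q]].
At the point, J = [[30.0000, -61.0000], [-68.7500, 30.0000]] (det J = -3293.7500).
Solving J·Δ = −F gives Δ = (0.9822, -0.8407).
Then the next iterate is (p, q)₁ = (-2.0178, 1.6593).

(-2.0178, 1.6593)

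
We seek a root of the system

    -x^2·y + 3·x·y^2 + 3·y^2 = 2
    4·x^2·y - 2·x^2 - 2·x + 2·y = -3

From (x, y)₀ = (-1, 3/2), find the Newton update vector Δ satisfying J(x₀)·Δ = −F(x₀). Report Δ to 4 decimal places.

(0.1856, -1.6907)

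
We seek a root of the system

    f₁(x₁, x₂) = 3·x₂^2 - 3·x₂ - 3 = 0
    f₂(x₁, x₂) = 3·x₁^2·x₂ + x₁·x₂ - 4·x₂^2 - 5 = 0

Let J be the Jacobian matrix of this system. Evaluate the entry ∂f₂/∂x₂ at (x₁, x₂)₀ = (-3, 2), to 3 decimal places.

8.000

∂f₂/∂x₂ = 3·x₁^2 + x₁ - 8·x₂.
At (-3, 2) this is 8.000.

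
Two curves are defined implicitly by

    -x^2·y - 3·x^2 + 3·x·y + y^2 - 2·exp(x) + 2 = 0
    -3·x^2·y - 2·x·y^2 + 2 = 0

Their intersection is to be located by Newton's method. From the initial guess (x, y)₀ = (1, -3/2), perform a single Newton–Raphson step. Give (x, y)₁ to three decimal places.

At (1, -3/2): F = (-7.18656, 2.000).
Jacobian J = [[-2·x·y - 6·x + 3·y - 2·exp(x), -x^2 + 3·x + 2·y], [-6·x·y - 2·y^2, -3·x^2 - 4·x·y]].
At the point, J = [[-12.93656, -1.000], [4.500, 3.000]] (det J = -34.30969).
Solving J·Δ = −F gives Δ = (-0.570, 0.188).
Then the next iterate is (x, y)₁ = (0.430, -1.312).

(0.430, -1.312)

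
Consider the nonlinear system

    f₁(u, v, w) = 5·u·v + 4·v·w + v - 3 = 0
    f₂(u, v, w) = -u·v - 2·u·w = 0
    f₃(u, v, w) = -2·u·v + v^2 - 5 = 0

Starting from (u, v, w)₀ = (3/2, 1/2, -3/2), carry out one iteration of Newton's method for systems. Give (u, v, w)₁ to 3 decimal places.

At (3/2, 1/2, -3/2): F = (-1.750, 3.750, -6.250).
Jacobian J = [[5·v, 5·u + 4·w + 1, 4·v], [-v - 2·w, -u, -2·u], [-2·v, -2·u + 2·v, 0]].
At the point, J = [[2.500, 2.500, 2.000], [2.500, -1.500, -3.000], [-1.000, -2.000, 0.000]] (det J = -20.500).
Solving J·Δ = −F gives Δ = (1.152, -3.701, 4.061).
Then the next iterate is (u, v, w)₁ = (2.652, -3.201, 2.561).

(2.652, -3.201, 2.561)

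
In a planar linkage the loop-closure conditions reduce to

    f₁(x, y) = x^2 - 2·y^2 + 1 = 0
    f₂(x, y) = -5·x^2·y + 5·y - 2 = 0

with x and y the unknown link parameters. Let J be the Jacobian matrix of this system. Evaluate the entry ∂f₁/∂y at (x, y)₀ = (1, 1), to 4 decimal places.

∂f₁/∂y = -4·y.
At (1, 1) this is -4.0000.

-4.0000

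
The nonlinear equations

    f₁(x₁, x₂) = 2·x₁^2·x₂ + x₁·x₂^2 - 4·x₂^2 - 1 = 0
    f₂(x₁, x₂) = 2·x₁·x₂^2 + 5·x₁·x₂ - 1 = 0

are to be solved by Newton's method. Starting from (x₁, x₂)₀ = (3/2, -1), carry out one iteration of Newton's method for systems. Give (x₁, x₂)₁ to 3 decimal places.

(-0.417, -1.167)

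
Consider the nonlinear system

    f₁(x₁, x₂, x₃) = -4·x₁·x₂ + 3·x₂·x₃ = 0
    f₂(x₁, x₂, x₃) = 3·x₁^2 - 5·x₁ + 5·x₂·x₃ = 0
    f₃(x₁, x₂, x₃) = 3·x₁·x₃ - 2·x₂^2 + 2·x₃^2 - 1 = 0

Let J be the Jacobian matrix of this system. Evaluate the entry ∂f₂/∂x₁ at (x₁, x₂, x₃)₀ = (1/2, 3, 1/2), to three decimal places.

-2.000

∂f₂/∂x₁ = 6·x₁ - 5.
At (1/2, 3, 1/2) this is -2.000.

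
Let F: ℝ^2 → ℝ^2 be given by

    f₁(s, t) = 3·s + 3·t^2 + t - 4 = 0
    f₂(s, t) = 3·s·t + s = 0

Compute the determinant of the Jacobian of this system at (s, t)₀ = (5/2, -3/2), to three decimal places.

-5.500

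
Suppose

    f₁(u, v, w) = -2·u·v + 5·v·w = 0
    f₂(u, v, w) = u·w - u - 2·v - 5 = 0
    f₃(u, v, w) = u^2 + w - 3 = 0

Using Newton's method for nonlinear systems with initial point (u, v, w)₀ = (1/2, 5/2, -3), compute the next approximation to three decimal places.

(-5.169, 10.693, 8.419)

At (1/2, 5/2, -3): F = (-40.000, -12.000, -5.750).
Jacobian J = [[-2·v, -2·u + 5·w, 5·v], [w - 1, -2, u], [2·u, 0, 1]].
At the point, J = [[-5.000, -16.000, 12.500], [-4.000, -2.000, 0.500], [1.000, 0.000, 1.000]] (det J = -37.000).
Solving J·Δ = −F gives Δ = (-5.669, 8.193, 11.419).
Then the next iterate is (u, v, w)₁ = (-5.169, 10.693, 8.419).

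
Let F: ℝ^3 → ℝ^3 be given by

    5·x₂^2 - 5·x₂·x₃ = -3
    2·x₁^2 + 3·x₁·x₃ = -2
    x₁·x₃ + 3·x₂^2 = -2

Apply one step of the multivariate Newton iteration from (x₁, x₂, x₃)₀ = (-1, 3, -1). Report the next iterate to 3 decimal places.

(-0.204, 1.404, -0.524)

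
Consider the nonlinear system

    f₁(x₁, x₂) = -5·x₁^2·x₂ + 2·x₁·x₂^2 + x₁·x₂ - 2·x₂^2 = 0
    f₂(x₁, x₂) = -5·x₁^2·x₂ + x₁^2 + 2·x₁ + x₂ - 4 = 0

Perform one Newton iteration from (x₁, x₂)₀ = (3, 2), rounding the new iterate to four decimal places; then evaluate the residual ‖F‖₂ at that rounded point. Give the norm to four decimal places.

30.2315

At (3, 2): F = (-68.0000, -77.0000).
Jacobian J = [[-10·x₁·x₂ + 2·x₂^2 + x₂, -5·x₁^2 + 4·x₁·x₂ + x₁ - 4·x₂], [-10·x₁·x₂ + 2·x₁ + 2, -5·x₁^2 + 1]].
At the point, J = [[-50.0000, -26.0000], [-52.0000, -44.0000]] (det J = 848.0000).
Solving J·Δ = −F gives Δ = (-1.1675, -0.3703).
Then the next iterate is (x₁, x₂)₁ = (1.8325, 1.6297).
Re-evaluating at (1.8325, 1.6297): F = (-19.954586, -22.710365), so ‖F‖₂ = 30.2315.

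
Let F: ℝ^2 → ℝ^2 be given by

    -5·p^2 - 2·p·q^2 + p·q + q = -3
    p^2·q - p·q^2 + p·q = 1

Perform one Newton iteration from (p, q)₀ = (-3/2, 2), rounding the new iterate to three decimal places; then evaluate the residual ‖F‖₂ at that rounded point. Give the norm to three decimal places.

At (-3/2, 2): F = (2.750, 6.500).
Jacobian J = [[-10·p - 2·q^2 + q, -4·p·q + p + 1], [2·p·q - q^2 + q, p^2 - 2·p·q + p]].
At the point, J = [[9.000, 11.500], [-8.000, 6.750]] (det J = 152.750).
Solving J·Δ = −F gives Δ = (0.368, -0.527).
Then the next iterate is (p, q)₁ = (-1.132, 1.473).
Re-evaluating at (-1.132, 1.473): F = (1.31071, 1.67623), so ‖F‖₂ = 2.128.

2.128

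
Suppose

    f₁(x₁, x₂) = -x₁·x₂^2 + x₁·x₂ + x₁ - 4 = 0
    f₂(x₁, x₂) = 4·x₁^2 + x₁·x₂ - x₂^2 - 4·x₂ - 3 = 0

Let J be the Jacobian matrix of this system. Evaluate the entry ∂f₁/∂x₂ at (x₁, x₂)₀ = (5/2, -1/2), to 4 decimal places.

5.0000

∂f₁/∂x₂ = -2·x₁·x₂ + x₁.
At (5/2, -1/2) this is 5.0000.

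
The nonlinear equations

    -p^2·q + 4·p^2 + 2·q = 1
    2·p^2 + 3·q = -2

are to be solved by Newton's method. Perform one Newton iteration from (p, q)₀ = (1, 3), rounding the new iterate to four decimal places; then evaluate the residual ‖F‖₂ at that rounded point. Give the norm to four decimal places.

14.5774

At (1, 3): F = (6.0000, 13.0000).
Jacobian J = [[-2·p·q + 8·p, -p^2 + 2], [4·p, 3]].
At the point, J = [[2.0000, 1.0000], [4.0000, 3.0000]] (det J = 2.0000).
Solving J·Δ = −F gives Δ = (-2.5000, -1.0000).
Then the next iterate is (p, q)₁ = (-1.5000, 2.0000).
Re-evaluating at (-1.5000, 2.0000): F = (7.5000, 12.5000), so ‖F‖₂ = 14.5774.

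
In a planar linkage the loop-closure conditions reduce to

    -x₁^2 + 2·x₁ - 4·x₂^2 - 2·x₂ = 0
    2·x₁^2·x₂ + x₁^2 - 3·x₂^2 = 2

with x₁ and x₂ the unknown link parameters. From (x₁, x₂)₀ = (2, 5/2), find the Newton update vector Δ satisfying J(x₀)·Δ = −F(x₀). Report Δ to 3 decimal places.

(-0.519, -1.316)

At (2, 5/2): F = (-30.000, 3.250).
Jacobian J = [[-2·x₁ + 2, -8·x₂ - 2], [4·x₁·x₂ + 2·x₁, 2·x₁^2 - 6·x₂]].
At the point, J = [[-2.000, -22.000], [24.000, -7.000]] (det J = 542.000).
Solving J·Δ = −F gives Δ = (-0.519, -1.316).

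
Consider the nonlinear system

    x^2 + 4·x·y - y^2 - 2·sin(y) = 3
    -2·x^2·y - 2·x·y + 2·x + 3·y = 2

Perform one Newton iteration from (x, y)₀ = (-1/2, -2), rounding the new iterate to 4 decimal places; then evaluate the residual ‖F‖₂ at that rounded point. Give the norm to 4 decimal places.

3.7964

At (-1/2, -2): F = (-0.931405, -10.0000).
Jacobian J = [[2·x + 4·y, 4·x - 2·y - 2·cos(y)], [-4·x·y - 2·y + 2, -2·x^2 - 2·x + 3]].
At the point, J = [[-9.0000, 2.832294], [2.0000, 3.5000]] (det J = -37.164587).
Solving J·Δ = −F gives Δ = (0.6744, 2.4718).
Then the next iterate is (x, y)₁ = (0.1744, 0.4718).
Re-evaluating at (0.1744, 0.4718): F = (-3.772033, -0.429064), so ‖F‖₂ = 3.7964.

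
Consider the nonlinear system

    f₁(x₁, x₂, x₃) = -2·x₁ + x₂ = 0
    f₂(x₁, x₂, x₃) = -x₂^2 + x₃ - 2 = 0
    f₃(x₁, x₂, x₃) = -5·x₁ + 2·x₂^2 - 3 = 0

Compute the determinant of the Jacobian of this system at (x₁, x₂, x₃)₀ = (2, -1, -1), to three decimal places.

J = [[-2, 1, 0], [0, -2·x₂, 1], [-5, 4·x₂, 0]].
At the point, J = [[-2.000, 1.000, 0.000], [0.000, 2.000, 1.000], [-5.000, -4.000, 0.000]].
det J = -13.000.

-13.000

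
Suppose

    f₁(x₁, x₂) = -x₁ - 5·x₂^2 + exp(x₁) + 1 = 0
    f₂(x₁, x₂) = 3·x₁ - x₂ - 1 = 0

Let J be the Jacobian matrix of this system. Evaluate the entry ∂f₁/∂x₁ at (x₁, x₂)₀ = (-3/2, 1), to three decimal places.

-0.777

∂f₁/∂x₁ = exp(x₁) - 1.
At (-3/2, 1) this is -0.777.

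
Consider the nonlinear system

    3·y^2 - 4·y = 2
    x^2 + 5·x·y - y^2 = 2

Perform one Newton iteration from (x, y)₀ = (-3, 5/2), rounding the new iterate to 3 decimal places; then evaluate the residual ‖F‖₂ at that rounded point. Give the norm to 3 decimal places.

At (-3, 5/2): F = (6.750, -36.750).
Jacobian J = [[0, 6·y - 4], [2·x + 5·y, 5·x - 2·y]].
At the point, J = [[0.000, 11.000], [6.500, -20.000]] (det J = -71.500).
Solving J·Δ = −F gives Δ = (3.766, -0.614).
Then the next iterate is (x, y)₁ = (0.766, 1.886).
Re-evaluating at (0.766, 1.886): F = (1.12699, 2.25314), so ‖F‖₂ = 2.519.

2.519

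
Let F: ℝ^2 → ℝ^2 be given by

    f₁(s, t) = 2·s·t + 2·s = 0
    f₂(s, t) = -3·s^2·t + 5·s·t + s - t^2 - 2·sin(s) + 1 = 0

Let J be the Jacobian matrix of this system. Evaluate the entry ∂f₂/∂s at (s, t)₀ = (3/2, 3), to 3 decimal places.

-11.141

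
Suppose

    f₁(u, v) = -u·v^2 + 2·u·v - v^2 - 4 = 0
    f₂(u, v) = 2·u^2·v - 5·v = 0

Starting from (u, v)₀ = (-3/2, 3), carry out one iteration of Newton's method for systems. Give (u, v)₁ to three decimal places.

(-4.333, 102.000)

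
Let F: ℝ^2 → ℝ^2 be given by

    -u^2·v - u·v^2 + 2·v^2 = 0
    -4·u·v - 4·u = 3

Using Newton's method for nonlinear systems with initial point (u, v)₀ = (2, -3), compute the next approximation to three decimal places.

(7.500, 4.125)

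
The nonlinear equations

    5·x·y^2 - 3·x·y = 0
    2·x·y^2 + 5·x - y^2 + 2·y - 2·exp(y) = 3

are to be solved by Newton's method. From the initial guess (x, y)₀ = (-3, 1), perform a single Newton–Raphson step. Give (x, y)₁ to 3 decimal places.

At (-3, 1): F = (-6.000, -28.43656).
Jacobian J = [[5·y^2 - 3·y, 10·x·y - 3·x], [2·y^2 + 5, 4·x·y - 2·y - 2·exp(y) + 2]].
At the point, J = [[2.000, -21.000], [7.000, -17.43656]] (det J = 112.12687).
Solving J·Δ = −F gives Δ = (4.393, 0.133).
Then the next iterate is (x, y)₁ = (1.393, 1.133).

(1.393, 1.133)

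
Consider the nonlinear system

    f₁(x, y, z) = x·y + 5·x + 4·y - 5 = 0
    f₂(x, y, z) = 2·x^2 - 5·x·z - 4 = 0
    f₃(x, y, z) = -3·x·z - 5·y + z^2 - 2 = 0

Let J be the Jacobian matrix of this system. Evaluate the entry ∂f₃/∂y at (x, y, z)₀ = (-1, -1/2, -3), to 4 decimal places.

-5.0000

∂f₃/∂y = -5.
At (-1, -1/2, -3) this is -5.0000.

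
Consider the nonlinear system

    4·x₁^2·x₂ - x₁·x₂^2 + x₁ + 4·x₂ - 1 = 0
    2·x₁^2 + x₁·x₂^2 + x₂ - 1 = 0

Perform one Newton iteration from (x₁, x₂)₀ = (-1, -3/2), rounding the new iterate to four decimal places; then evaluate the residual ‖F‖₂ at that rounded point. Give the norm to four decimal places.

3.9046

At (-1, -3/2): F = (-11.7500, -2.7500).
Jacobian J = [[8·x₁·x₂ - x₂^2 + 1, 4·x₁^2 - 2·x₁·x₂ + 4], [4·x₁ + x₂^2, 2·x₁·x₂ + 1]].
At the point, J = [[10.7500, 5.0000], [-1.7500, 4.0000]] (det J = 51.7500).
Solving J·Δ = −F gives Δ = (0.6425, 0.9686).
Then the next iterate is (x₁, x₂)₁ = (-0.3575, -0.5314).
Re-evaluating at (-0.3575, -0.5314): F = (-3.653812, -1.376740), so ‖F‖₂ = 3.9046.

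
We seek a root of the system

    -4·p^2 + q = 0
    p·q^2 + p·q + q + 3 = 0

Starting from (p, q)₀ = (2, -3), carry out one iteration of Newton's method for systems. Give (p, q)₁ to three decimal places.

(0.848, -2.435)

At (2, -3): F = (-19.000, 12.000).
Jacobian J = [[-8·p, 1], [q^2 + q, 2·p·q + p + 1]].
At the point, J = [[-16.000, 1.000], [6.000, -9.000]] (det J = 138.000).
Solving J·Δ = −F gives Δ = (-1.152, 0.565).
Then the next iterate is (p, q)₁ = (0.848, -2.435).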